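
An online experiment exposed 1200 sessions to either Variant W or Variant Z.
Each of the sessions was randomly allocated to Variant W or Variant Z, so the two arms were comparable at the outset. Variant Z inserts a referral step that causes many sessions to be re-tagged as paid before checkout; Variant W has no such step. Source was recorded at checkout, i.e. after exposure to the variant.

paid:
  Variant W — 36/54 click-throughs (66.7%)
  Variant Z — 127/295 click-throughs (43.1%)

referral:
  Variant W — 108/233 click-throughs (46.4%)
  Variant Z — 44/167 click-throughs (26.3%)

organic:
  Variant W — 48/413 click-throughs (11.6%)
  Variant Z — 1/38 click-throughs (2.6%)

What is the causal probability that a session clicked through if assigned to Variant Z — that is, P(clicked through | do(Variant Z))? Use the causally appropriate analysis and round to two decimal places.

The stratified and pooled comparisons disagree (Variant W wins within each traffic source; Variant Z wins overall), so the answer turns on the causal role of traffic source.
The distribution of traffic source is itself part of what the variant does — it is an intermediate outcome. Holding it fixed would remove that part of the effect; the total effect is the pooled difference.
So P(outcome | do(Variant Z)) is just the pooled rate for Variant Z: 172/500 = 0.344.

0.34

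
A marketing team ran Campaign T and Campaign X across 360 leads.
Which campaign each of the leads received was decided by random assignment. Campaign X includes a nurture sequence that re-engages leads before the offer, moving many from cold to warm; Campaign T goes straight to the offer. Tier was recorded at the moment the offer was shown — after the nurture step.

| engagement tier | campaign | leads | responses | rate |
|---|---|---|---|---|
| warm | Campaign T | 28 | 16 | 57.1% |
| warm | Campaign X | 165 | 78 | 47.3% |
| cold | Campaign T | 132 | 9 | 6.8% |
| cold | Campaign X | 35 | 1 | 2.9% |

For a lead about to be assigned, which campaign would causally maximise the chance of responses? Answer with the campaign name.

Campaign X

Stratifying would compare campaigns among leads the campaigns themselves sorted into engagement tier groups — a form of selection on an intermediate. The unconditioned pooled rates give the total causal effect.
Pooled: Campaign T 15.6% vs Campaign X 39.5%; Campaign X is higher overall.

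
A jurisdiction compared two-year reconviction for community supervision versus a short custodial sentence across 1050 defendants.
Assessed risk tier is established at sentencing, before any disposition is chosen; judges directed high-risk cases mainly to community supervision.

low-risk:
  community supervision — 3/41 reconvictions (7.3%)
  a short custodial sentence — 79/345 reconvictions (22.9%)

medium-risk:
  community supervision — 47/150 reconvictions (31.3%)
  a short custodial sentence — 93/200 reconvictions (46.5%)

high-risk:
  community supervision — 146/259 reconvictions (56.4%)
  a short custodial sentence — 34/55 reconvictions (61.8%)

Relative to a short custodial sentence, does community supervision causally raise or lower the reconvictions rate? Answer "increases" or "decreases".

community supervision is lower inside every assessed risk tier stratum but a short custodial sentence is lower in aggregate. Whether to stratify depends on how assessed risk tier relates to the disposition.
Here assessed risk tier is a common cause — it drives both which disposition a case falls under and the outcome. The crude comparison mixes populations; the stratum-specific rates are the causally relevant ones.
Within each level — low-risk: 7.3% vs 22.9%; medium-risk: 31.3% vs 46.5%; high-risk: 56.4% vs 61.8% — community supervision is lower every time.

decreases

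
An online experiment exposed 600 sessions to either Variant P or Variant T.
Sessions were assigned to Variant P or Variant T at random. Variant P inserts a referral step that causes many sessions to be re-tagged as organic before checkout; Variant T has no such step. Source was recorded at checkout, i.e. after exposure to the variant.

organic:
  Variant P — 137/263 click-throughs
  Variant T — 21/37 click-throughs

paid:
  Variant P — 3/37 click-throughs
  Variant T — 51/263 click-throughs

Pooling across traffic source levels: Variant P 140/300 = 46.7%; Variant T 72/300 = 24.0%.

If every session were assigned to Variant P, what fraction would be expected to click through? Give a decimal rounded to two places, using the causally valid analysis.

Stratifying would compare variants among sessions the variants themselves sorted into traffic source groups — a form of selection on an intermediate. The unconditioned pooled rates give the total causal effect.
So P(outcome | do(Variant P)) is just the pooled rate for Variant P: 140/300 = 0.467.

0.47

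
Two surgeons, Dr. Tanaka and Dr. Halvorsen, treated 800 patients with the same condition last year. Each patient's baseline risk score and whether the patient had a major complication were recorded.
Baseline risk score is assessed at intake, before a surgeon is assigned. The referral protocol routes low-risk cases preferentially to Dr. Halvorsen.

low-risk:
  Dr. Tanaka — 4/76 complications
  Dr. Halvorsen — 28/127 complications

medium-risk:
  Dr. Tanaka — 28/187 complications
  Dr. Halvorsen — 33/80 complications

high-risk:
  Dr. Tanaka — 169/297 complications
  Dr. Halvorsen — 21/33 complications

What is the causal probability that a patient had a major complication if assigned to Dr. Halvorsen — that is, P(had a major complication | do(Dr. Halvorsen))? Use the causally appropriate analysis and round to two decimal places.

0.46

Within every baseline risk score level Dr. Tanaka has the lower rate, yet pooled Dr. Halvorsen does — Simpson's reversal.
Nothing the surgeon does changes baseline risk score; the imbalance is an allocation artefact. With baseline risk score also predicting the outcome, the pooled figure is confounded, and the within-stratum comparison is the causal one.
Standardising Dr. Halvorsen to the population baseline risk score mix: 0.254·28/127 + 0.334·33/80 + 0.412·21/33 = 0.456.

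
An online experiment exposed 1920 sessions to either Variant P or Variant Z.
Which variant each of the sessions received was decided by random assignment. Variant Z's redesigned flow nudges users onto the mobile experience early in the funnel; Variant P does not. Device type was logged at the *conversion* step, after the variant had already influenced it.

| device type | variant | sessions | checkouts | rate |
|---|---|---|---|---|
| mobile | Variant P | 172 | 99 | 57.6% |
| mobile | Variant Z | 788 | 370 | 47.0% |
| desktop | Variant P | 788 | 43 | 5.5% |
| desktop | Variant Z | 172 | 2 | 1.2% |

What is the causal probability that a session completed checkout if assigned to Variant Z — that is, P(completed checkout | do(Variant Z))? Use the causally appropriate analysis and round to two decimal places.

0.39

Device type here is a post-treatment variable shaped by the variant; conditioning on it would introduce bias rather than remove it. The overall comparison is the causal one.
So P(outcome | do(Variant Z)) is just the pooled rate for Variant Z: 372/960 = 0.388.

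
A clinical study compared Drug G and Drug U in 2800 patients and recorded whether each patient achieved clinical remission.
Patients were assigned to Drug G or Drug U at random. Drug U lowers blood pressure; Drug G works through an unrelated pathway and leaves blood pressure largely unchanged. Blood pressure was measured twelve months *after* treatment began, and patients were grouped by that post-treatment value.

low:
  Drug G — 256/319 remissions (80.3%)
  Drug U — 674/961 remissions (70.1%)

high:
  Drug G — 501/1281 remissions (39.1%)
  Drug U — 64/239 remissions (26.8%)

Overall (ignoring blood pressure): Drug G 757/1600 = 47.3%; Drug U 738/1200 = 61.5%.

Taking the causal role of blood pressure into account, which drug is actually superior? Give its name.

The blood pressure-specific comparison favours Drug G throughout, but the pooled figures favour Drug U. The question is whether to condition on blood pressure.
Blood pressure is recorded after the drug and is itself shifted by it — it sits on the causal path from drug to outcome. Conditioning on a mediator would strip out part of the effect we want; the pooled comparison gives the total causal effect.
Pooled: Drug G 47.3% vs Drug U 61.5%; Drug U is higher overall.

Drug U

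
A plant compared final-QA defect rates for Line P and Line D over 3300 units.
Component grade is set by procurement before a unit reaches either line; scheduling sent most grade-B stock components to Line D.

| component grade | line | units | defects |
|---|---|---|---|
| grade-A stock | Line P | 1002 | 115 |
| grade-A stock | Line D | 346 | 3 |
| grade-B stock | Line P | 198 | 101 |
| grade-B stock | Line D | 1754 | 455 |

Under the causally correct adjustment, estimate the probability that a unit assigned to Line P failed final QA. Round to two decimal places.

0.35

Nothing the line does changes component grade; the imbalance is an allocation artefact. With component grade also predicting the outcome, the pooled figure is confounded, and the within-stratum comparison is the causal one.
Standardising Line P to the population component grade mix: 0.408·115/1002 + 0.592·101/198 = 0.349.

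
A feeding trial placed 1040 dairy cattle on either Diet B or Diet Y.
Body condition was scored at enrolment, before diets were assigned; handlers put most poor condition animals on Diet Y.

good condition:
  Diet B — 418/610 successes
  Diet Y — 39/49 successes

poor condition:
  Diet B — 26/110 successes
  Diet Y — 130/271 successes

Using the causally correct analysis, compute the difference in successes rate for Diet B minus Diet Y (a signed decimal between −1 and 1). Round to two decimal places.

-0.16

The starting body condition-specific comparison favours Diet Y throughout, but the pooled figures favour Diet B. The question is whether to condition on starting body condition.
The imbalance in starting body condition arose from how dairy cattle were allocated, not from anything the diet did; and starting body condition independently affects the outcome. The pooled gap is confounded — condition on starting body condition.
Adjusting over the population distribution of starting body condition: 0.634·(0.685−0.796) + 0.366·(0.236−0.480) = -0.159.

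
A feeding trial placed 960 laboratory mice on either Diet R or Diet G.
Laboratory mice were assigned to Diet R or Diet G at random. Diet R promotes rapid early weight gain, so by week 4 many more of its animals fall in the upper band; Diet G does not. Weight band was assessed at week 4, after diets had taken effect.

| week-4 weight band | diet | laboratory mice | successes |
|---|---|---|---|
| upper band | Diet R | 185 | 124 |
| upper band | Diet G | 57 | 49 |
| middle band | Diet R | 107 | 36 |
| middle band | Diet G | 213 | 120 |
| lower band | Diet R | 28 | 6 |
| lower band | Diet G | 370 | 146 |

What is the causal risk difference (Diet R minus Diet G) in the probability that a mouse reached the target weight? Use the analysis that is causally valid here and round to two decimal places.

+0.03

Diet G is higher inside every week-4 weight band stratum but Diet R is higher in aggregate. Whether to stratify depends on how week-4 weight band relates to the diet.
Because the diet influences week-4 weight band, week-4 weight band is a post-treatment mediator, not a confounder. Stratifying on it would bias the estimate; the causal effect is the crude pooled difference.
The causal difference is the pooled difference: 0.519 − 0.492 = +0.027.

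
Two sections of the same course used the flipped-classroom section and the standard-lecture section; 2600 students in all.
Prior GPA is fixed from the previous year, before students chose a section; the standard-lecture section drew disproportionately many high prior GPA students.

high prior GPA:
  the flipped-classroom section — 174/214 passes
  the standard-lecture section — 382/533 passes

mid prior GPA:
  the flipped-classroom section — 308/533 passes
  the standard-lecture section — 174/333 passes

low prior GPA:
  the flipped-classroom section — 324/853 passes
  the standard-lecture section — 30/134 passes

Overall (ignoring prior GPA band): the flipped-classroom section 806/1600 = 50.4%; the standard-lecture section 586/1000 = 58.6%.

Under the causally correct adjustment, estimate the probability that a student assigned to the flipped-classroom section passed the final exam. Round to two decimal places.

0.57

Prior GPA band is set before the teaching method has any effect — it is not caused by the teaching method — and it independently drives the outcome. That makes it a confounder, so the causal comparison is within prior GPA band levels.
Standardising the flipped-classroom section to the population prior GPA band mix: 0.287·174/214 + 0.333·308/533 + 0.380·324/853 = 0.570.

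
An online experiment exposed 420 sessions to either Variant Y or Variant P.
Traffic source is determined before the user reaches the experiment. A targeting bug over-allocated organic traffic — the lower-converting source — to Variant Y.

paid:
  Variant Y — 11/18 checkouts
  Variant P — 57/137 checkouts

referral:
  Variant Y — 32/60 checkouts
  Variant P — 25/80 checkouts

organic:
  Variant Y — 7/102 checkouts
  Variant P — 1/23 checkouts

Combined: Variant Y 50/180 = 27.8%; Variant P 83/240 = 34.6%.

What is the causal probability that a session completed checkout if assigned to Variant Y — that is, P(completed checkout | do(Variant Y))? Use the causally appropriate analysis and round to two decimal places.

The stratified and pooled comparisons disagree (Variant Y wins within each traffic source; Variant P wins overall), so the answer turns on the causal role of traffic source.
Nothing the variant does changes traffic source; the imbalance is an allocation artefact. With traffic source also predicting the outcome, the pooled figure is confounded, and the within-stratum comparison is the causal one.
Standardising Variant Y to the population traffic source mix: 0.369·11/18 + 0.333·32/60 + 0.298·7/102 = 0.424.

0.42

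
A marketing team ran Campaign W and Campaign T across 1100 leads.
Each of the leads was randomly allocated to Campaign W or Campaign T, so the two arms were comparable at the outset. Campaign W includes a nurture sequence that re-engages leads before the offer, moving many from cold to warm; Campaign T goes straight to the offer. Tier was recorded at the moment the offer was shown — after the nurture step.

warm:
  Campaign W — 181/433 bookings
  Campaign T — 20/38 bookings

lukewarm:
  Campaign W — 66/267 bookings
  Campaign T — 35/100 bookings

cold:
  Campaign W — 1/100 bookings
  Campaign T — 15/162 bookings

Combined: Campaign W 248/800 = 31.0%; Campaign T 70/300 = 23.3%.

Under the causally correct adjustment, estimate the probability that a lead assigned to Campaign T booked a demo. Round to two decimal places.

0.23

Within every engagement tier level Campaign T has the higher rate, yet pooled Campaign W does — Simpson's reversal.
Engagement tier here is a post-treatment variable shaped by the campaign; conditioning on it would introduce bias rather than remove it. The overall comparison is the causal one.
So P(outcome | do(Campaign T)) is just the pooled rate for Campaign T: 70/300 = 0.233.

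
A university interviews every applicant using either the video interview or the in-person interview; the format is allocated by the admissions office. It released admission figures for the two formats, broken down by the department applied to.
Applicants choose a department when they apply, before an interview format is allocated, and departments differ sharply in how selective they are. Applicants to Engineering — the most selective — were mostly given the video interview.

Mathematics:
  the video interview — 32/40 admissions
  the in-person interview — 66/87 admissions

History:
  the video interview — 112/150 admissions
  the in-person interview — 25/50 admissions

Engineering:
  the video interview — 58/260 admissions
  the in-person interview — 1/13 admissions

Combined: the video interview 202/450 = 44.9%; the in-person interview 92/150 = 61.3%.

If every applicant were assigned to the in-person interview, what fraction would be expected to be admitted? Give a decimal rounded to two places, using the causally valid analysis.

0.36

The stratified and pooled comparisons disagree (the video interview wins within each department; the in-person interview wins overall), so the answer turns on the causal role of department.
The imbalance in department arose from how applicants were allocated, not from anything the interview format did; and department independently affects the outcome. The pooled gap is confounded — condition on department.
Standardising the in-person interview to the population department mix: 0.212·66/87 + 0.333·25/50 + 0.455·1/13 = 0.362.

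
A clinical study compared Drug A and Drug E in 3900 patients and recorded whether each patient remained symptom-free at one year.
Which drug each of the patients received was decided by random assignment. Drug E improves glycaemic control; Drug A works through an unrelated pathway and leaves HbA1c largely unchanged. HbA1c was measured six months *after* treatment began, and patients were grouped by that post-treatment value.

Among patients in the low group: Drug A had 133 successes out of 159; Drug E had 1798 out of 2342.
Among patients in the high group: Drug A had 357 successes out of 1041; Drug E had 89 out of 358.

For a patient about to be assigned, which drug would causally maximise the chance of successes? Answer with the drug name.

Drug E

HbA1c here is a post-treatment variable shaped by the drug; conditioning on it would introduce bias rather than remove it. The overall comparison is the causal one.
Pooled: Drug A 40.8% vs Drug E 69.9%; Drug E is higher overall.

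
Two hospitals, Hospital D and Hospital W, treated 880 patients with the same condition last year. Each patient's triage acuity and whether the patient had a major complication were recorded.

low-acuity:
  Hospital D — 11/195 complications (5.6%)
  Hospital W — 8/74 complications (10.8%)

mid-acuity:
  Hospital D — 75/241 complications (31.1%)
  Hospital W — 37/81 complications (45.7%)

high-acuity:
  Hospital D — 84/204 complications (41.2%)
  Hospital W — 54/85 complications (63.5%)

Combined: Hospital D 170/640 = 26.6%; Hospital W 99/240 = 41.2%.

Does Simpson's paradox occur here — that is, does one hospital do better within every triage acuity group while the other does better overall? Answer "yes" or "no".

no

Within each triage acuity level (low-acuity 5.6% vs 10.8%; mid-acuity 31.1% vs 45.7%; high-acuity 41.2% vs 63.5%), Hospital D has the lower rate every time. Pooled: 26.6% vs 41.2% — Hospital D has the lower rate overall. They agree.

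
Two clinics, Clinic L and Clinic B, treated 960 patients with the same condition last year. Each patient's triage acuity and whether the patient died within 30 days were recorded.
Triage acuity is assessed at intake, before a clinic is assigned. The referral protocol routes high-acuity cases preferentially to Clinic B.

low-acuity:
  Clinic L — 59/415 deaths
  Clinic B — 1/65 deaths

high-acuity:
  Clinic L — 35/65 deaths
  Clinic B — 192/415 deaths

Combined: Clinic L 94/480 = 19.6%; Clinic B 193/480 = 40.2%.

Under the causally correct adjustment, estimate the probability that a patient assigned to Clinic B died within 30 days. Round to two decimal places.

0.24

Since triage acuity is a pre-existing factor (not a product of the clinic) and it affects the outcome on its own, it is a confounder. The stratified rates, not the pooled rate, identify the causal effect.
Standardising Clinic B to the population triage acuity mix: 0.500·1/65 + 0.500·192/415 = 0.239.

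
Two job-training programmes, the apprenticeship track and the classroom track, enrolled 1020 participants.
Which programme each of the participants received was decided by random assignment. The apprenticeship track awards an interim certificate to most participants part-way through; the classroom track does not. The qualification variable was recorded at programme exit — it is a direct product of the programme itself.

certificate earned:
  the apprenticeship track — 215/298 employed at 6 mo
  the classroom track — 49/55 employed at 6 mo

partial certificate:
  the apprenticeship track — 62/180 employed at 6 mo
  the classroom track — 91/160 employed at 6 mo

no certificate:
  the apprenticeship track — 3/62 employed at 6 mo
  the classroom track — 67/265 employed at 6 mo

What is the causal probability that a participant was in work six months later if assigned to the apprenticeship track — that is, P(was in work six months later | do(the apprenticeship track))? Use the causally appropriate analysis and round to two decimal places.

Qualification attained during the programme here is a post-treatment variable shaped by the programme; conditioning on it would introduce bias rather than remove it. The overall comparison is the causal one.
So P(outcome | do(the apprenticeship track)) is just the pooled rate for the apprenticeship track: 280/540 = 0.519.

0.52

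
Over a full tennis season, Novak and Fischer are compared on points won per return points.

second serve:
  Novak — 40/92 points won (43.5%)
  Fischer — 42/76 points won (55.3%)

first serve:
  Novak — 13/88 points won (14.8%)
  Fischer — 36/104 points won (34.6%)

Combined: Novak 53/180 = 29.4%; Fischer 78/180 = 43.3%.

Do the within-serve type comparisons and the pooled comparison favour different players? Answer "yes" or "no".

no

Within each serve type level (second serve 43.5% vs 55.3%; first serve 14.8% vs 34.6%), Fischer has the higher rate every time. Pooled: 29.4% vs 43.3% — Fischer has the higher rate overall. They agree.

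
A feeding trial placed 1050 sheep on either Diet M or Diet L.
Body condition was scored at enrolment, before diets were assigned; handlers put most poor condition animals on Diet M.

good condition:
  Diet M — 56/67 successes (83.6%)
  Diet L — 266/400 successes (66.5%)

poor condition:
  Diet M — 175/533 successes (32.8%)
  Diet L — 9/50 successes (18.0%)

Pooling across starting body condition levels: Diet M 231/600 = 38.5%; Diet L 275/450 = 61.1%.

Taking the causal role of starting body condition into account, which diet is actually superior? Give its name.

Diet M is higher inside every starting body condition stratum but Diet L is higher in aggregate. Whether to stratify depends on how starting body condition relates to the diet.
The imbalance in starting body condition arose from how sheep were allocated, not from anything the diet did; and starting body condition independently affects the outcome. The pooled gap is confounded — condition on starting body condition.
Within each level — good condition: 83.6% vs 66.5%; poor condition: 32.8% vs 18.0% — Diet M is higher every time.

Diet M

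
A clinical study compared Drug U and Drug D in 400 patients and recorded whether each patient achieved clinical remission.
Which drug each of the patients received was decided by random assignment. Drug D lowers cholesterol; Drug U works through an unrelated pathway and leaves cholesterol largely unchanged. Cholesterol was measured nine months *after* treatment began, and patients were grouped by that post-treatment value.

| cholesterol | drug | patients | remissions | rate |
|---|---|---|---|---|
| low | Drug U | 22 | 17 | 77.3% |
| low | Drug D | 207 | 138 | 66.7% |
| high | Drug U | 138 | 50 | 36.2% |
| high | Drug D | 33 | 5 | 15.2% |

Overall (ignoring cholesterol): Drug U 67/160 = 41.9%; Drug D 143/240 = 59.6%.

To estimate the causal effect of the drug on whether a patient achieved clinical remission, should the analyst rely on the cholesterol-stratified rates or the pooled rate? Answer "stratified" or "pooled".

Within every cholesterol level Drug U has the higher rate, yet pooled Drug D does — Simpson's reversal.
The distribution of cholesterol is itself part of what the drug does — it is an intermediate outcome. Holding it fixed would remove that part of the effect; the total effect is the pooled difference.
Pooled: Drug U 41.9% vs Drug D 59.6%; Drug D is higher overall.

pooled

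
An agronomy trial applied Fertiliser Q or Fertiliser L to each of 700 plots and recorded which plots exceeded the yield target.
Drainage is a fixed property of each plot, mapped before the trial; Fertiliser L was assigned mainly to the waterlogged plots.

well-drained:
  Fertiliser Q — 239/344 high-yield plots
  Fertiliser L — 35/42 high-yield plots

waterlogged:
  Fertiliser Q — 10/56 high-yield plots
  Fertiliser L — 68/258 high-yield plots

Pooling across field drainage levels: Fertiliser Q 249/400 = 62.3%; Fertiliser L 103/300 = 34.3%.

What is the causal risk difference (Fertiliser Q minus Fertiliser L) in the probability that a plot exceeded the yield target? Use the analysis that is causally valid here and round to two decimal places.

Here field drainage is a common cause — it drives both which fertiliser a case falls under and the outcome. The crude comparison mixes populations; the stratum-specific rates are the causally relevant ones.
Adjusting over the population distribution of field drainage: 0.551·(0.695−0.833) + 0.449·(0.179−0.264) = -0.115.

-0.11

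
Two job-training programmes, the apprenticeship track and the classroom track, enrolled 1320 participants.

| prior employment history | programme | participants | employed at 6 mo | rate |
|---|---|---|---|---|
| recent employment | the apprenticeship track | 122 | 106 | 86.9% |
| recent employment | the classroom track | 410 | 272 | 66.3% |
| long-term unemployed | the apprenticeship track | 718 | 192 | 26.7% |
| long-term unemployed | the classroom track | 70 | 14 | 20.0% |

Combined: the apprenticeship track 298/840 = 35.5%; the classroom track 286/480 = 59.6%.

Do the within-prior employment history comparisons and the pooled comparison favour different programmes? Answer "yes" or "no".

yes

Within each prior employment history level (recent employment 86.9% vs 66.3%; long-term unemployed 26.7% vs 20.0%), the apprenticeship track has the higher rate every time. Pooled: 35.5% vs 59.6% — the classroom track has the higher rate overall. The two comparisons disagree.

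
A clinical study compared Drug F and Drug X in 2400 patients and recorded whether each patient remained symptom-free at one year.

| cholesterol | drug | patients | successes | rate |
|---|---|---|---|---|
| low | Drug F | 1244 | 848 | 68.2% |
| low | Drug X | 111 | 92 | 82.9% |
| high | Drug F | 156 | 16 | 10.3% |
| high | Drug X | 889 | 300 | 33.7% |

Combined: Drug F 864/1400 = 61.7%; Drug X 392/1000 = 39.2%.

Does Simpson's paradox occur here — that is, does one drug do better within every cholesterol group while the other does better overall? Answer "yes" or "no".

yes

Within each cholesterol level (low 68.2% vs 82.9%; high 10.3% vs 33.7%), Drug X has the higher rate every time. Pooled: 61.7% vs 39.2% — Drug F has the higher rate overall. The two comparisons disagree.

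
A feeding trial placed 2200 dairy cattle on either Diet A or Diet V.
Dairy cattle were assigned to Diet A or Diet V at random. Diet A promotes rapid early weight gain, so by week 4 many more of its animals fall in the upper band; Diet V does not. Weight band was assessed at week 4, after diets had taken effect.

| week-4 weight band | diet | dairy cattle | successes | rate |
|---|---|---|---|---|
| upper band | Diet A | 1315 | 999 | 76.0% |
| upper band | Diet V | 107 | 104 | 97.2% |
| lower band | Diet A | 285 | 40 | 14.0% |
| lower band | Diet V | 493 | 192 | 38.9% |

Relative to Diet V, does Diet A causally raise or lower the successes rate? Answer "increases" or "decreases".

Within every week-4 weight band level Diet V has the higher rate, yet pooled Diet A does — Simpson's reversal.
The distribution of week-4 weight band is itself part of what the diet does — it is an intermediate outcome. Holding it fixed would remove that part of the effect; the total effect is the pooled difference.
Pooled: Diet A 64.9% vs Diet V 49.3%; Diet A is higher overall.

increases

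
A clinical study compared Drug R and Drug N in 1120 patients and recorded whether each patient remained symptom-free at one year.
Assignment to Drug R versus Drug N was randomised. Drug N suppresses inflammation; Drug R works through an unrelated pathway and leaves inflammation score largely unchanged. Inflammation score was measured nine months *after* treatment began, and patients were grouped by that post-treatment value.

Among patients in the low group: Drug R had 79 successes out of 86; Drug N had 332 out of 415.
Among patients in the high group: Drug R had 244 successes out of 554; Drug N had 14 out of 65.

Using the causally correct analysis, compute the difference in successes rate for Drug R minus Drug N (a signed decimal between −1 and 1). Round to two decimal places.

The stratified and pooled comparisons disagree (Drug R wins within each inflammation score; Drug N wins overall), so the answer turns on the causal role of inflammation score.
Inflammation score lies on the pathway drug → inflammation score → outcome, so adjusting for it blocks the indirect effect. For the total causal effect of drug, use the unadjusted pooled rates.
The causal difference is the pooled difference: 0.505 − 0.721 = -0.216.

-0.22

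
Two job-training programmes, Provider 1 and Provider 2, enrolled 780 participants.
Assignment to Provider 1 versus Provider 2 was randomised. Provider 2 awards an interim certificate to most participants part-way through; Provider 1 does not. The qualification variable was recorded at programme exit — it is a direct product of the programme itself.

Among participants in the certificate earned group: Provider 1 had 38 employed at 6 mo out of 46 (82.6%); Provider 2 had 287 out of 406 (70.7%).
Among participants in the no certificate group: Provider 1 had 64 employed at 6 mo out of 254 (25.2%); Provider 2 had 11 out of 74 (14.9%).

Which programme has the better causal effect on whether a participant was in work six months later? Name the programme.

The qualification attained during the programme-specific comparison favours Provider 1 throughout, but the pooled figures favour Provider 2. The question is whether to condition on qualification attained during the programme.
Qualification attained during the programme is recorded after the programme and is itself shifted by it — it sits on the causal path from programme to outcome. Conditioning on a mediator would strip out part of the effect we want; the pooled comparison gives the total causal effect.
Pooled: Provider 1 34.0% vs Provider 2 62.1%; Provider 2 is higher overall.

Provider 2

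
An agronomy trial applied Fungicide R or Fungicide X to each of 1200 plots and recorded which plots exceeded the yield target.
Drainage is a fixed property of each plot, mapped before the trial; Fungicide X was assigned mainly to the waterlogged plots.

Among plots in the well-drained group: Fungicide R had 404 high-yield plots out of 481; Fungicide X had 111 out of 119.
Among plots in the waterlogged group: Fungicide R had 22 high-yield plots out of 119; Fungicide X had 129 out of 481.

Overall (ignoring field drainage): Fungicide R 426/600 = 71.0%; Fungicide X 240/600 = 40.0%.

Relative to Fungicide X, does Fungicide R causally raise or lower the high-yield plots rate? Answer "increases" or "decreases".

The field drainage-specific comparison favours Fungicide X throughout, but the pooled figures favour Fungicide R. The question is whether to condition on field drainage.
Since field drainage is a pre-existing factor (not a product of the fungicide) and it affects the outcome on its own, it is a confounder. The stratified rates, not the pooled rate, identify the causal effect.
Within each level — well-drained: 84.0% vs 93.3%; waterlogged: 18.5% vs 26.8% — Fungicide X is higher every time.

decreases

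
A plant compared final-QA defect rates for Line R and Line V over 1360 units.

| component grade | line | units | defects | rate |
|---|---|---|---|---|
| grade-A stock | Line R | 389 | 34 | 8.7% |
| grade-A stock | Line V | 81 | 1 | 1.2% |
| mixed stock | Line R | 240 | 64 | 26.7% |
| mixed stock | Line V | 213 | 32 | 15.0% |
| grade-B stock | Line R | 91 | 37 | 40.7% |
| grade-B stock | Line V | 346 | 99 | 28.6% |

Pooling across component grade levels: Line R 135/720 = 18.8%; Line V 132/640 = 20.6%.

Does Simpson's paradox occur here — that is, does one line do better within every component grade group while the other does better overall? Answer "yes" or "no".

Within each component grade level (grade-A stock 8.7% vs 1.2%; mixed stock 26.7% vs 15.0%; grade-B stock 40.7% vs 28.6%), Line V has the lower rate every time. Pooled: 18.8% vs 20.6% — Line R has the lower rate overall. The two comparisons disagree.

yes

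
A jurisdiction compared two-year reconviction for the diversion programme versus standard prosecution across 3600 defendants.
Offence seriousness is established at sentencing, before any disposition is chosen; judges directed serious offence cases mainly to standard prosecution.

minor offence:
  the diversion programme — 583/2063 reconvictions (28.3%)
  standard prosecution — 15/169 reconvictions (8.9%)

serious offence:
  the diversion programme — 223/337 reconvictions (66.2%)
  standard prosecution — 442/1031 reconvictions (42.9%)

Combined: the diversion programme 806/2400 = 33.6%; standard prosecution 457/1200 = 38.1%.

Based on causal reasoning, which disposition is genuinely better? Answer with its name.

standard prosecution

Within every offence seriousness level standard prosecution has the lower rate, yet pooled the diversion programme does — Simpson's reversal.
Offence seriousness differs across dispositions for reasons unrelated to any effect of the disposition itself, and it separately predicts the outcome — a classic confounder. We must compare within offence seriousness levels.
Within each level — minor offence: 28.3% vs 8.9%; serious offence: 66.2% vs 42.9% — standard prosecution is lower every time.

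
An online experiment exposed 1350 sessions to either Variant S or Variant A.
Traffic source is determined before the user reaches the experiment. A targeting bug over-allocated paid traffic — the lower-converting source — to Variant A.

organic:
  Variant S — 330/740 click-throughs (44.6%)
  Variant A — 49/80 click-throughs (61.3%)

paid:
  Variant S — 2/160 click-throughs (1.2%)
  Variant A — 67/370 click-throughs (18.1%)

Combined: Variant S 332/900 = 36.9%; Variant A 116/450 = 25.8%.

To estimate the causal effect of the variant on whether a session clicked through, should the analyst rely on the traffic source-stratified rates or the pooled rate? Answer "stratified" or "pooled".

Within every traffic source level Variant A has the higher rate, yet pooled Variant S does — Simpson's reversal.
The imbalance in traffic source arose from how sessions were allocated, not from anything the variant did; and traffic source independently affects the outcome. The pooled gap is confounded — condition on traffic source.
Within each level — organic: 44.6% vs 61.3%; paid: 1.2% vs 18.1% — Variant A is higher every time.

stratified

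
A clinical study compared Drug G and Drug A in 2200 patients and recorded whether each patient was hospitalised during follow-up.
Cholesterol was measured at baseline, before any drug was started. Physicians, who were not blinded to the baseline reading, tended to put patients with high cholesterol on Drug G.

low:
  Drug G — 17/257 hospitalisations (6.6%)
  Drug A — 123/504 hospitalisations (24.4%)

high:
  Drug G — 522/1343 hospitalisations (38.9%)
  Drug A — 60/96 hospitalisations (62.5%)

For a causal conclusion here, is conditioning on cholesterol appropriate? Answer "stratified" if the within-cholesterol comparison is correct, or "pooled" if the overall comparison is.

The cholesterol-specific comparison favours Drug G throughout, but the pooled figures favour Drug A. The question is whether to condition on cholesterol.
Cholesterol is set before the drug has any effect — it is not caused by the drug — and it independently drives the outcome. That makes it a confounder, so the causal comparison is within cholesterol levels.
Within each level — low: 6.6% vs 24.4%; high: 38.9% vs 62.5% — Drug G is lower every time.

stratified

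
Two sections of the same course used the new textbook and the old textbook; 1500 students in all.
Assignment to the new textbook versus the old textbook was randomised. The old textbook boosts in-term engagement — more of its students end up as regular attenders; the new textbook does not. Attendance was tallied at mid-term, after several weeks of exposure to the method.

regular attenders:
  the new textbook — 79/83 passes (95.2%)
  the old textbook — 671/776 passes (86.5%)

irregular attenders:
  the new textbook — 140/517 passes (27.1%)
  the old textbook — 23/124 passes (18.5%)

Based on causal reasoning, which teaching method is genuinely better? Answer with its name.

Mid-term attendance is downstream of the teaching method. One should not condition on a consequence of treatment, so the overall rates are the right comparison.
Pooled: the new textbook 36.5% vs the old textbook 77.1%; the old textbook is higher overall.

the old textbook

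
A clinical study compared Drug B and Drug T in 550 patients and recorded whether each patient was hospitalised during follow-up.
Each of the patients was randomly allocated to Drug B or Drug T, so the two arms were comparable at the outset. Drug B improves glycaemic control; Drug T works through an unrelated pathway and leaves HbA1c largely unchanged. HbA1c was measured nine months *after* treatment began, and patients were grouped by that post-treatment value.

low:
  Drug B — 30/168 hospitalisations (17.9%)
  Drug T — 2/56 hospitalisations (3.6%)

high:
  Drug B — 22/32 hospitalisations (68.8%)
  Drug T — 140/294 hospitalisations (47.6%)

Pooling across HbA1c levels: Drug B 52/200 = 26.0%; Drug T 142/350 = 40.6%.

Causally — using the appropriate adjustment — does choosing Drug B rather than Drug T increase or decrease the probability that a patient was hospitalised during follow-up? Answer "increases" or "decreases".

decreases

Drug T is lower inside every HbA1c stratum but Drug B is lower in aggregate. Whether to stratify depends on how HbA1c relates to the drug.
HbA1c lies on the pathway drug → HbA1c → outcome, so adjusting for it blocks the indirect effect. For the total causal effect of drug, use the unadjusted pooled rates.
Pooled: Drug B 26.0% vs Drug T 40.6%; Drug B is lower overall.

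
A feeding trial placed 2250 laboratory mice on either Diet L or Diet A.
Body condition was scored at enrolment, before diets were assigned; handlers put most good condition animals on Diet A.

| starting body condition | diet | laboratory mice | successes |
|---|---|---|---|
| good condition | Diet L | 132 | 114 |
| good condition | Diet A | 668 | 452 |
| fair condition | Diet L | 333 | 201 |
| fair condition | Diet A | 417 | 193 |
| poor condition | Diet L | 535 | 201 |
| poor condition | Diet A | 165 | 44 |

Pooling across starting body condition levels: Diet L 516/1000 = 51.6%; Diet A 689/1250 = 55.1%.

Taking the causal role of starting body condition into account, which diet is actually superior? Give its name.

Diet L

The starting body condition-specific comparison favours Diet L throughout, but the pooled figures favour Diet A. The question is whether to condition on starting body condition.
Starting body condition differs across diets for reasons unrelated to any effect of the diet itself, and it separately predicts the outcome — a classic confounder. We must compare within starting body condition levels.
Within each level — good condition: 86.4% vs 67.7%; fair condition: 60.4% vs 46.3%; poor condition: 37.6% vs 26.7% — Diet L is higher every time.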